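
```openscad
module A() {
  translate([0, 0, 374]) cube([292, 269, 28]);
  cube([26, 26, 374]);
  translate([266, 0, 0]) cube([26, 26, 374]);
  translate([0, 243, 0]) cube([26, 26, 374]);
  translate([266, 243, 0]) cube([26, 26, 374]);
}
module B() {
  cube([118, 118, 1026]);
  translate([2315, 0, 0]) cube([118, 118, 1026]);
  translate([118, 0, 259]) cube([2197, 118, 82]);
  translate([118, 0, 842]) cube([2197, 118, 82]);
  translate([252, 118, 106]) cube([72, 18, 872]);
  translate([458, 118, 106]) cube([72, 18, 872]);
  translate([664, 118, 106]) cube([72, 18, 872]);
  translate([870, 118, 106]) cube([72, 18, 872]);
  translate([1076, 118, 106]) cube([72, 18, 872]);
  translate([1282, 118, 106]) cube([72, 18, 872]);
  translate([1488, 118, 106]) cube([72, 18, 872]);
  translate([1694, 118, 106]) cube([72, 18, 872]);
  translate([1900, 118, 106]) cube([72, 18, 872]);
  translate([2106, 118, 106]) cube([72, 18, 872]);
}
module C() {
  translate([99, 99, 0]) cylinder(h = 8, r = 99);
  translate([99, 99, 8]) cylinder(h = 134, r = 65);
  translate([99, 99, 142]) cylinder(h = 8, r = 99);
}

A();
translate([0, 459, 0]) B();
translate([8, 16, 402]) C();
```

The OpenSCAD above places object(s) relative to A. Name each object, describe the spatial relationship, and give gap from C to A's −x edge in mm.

The spool's min-x is at 8; the stool's min-x is 0; gap = 8 mm.

A is a stool. B is a fence section. C is a spool. The fence section is on the floor beside the stool on its +y side. The spool is on top of the stool. The gap from the spool to the stool's −x edge is 8 mm.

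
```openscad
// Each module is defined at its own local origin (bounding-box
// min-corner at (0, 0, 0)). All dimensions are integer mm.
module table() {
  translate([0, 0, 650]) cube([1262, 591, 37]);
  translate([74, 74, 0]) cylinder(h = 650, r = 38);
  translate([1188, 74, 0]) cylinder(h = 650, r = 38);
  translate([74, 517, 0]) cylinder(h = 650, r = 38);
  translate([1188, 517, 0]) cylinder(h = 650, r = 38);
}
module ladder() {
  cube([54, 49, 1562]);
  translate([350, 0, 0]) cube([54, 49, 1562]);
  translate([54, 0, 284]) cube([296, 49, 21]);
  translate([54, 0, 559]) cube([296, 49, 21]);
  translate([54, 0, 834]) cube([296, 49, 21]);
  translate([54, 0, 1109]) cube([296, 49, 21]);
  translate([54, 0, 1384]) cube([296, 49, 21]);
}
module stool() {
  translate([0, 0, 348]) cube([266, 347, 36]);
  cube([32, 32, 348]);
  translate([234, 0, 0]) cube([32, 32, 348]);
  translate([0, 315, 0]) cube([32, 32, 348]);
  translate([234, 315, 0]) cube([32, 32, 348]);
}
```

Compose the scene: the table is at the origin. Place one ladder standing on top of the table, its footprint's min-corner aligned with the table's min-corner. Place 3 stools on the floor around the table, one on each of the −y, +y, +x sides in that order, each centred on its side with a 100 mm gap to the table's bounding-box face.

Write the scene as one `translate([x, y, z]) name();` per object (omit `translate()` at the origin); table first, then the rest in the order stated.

table();
translate([0, 0, 687]) ladder();
translate([498, -447, 0]) stool();
translate([498, 691, 0]) stool();
translate([1362, 122, 0]) stool();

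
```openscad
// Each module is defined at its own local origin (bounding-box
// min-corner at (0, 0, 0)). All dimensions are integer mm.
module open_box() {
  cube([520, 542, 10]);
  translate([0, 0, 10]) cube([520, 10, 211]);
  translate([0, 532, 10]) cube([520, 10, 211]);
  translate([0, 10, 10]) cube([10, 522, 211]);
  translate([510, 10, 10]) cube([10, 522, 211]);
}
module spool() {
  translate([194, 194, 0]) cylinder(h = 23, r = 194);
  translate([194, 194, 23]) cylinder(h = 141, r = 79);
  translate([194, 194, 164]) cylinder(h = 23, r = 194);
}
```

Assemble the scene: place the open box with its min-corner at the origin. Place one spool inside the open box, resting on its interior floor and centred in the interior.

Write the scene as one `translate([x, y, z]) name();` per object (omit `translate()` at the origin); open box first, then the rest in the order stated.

open_box();
translate([66, 77, 10]) spool();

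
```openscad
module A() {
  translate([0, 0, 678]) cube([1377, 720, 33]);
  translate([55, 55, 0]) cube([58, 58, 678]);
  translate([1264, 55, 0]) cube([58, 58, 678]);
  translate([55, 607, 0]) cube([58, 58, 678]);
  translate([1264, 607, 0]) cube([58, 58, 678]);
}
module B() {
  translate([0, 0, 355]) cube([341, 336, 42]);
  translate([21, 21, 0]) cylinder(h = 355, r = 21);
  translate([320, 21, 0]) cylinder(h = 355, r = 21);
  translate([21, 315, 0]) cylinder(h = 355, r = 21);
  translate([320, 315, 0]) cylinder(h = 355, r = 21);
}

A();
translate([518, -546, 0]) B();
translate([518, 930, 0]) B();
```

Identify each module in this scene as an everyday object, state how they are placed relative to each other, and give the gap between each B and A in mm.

Each stool's nearest face is 210 mm from the table's bounding box.

A is a table. B is a stool. Two stools sit around the table at the −y, +y sides. The gap between each stool and the table is 210 mm.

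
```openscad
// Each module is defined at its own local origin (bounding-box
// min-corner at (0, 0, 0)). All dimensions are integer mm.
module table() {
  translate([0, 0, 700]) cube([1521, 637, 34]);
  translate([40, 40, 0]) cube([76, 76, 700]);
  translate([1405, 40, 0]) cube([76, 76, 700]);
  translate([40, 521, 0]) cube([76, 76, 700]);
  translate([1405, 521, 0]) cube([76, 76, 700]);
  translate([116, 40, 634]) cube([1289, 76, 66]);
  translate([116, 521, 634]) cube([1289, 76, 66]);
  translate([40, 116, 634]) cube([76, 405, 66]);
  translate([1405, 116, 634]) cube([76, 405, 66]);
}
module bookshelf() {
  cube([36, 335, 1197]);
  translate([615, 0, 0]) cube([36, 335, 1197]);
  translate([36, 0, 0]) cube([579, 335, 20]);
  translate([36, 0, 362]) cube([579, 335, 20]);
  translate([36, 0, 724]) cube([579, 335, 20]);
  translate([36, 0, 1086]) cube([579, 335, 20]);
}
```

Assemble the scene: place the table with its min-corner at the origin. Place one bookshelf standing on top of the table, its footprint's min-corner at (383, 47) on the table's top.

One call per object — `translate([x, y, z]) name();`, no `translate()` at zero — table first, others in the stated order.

table();
translate([383, 47, 734]) bookshelf();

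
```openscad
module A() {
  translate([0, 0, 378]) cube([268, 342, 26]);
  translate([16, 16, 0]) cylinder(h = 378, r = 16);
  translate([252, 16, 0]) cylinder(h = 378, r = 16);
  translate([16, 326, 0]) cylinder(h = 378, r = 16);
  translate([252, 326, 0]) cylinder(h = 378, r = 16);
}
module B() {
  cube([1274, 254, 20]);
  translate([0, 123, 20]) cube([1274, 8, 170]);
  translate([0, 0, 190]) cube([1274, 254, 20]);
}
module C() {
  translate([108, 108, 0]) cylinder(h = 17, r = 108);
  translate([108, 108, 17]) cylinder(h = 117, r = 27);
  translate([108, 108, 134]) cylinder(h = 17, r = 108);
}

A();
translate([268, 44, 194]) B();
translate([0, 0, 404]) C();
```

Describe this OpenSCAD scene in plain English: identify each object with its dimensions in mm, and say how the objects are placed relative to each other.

A is a four-legged stool. The seat is a 268×342×26 mm slab whose top surface is at z = 404 mm; four round legs, each 32 mm in diameter, run from the floor (z = 0) to the underside of the seat, each leg's axis is inset half a diameter from the nearest pair of seat edges (so the leg's bounding box is flush with the corner).

B is an I-beam lying along x, 1274 mm long. Overall section height 210 mm. Two flanges 254 mm wide (y) and 20 mm thick, one on the floor and one at the top; a web 8 mm thick runs between them, centred on the flange width.

C is a spool: two coaxial disc flanges of radius 108 mm and thickness 17 mm, joined by a core cylinder of radius 27 mm and height 117 mm. The lower flange rests on z = 0 and the three cylinders share a vertical axis.

The I-beam is beside the stool with their tops flush at z = 404. The spool is on top of the stool.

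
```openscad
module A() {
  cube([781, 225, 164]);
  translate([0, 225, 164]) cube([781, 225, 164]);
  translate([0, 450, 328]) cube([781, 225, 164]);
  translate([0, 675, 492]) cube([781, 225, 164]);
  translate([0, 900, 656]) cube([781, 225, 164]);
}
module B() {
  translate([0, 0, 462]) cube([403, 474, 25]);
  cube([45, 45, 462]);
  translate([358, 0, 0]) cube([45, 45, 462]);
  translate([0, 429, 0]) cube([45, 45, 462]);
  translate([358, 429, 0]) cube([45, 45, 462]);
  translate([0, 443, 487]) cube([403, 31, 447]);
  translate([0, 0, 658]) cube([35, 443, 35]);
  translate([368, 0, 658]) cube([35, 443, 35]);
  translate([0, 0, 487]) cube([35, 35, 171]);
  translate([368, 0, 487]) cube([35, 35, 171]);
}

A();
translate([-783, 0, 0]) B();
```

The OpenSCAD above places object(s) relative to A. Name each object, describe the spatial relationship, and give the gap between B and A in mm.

The chair's nearest face is 380 mm from the staircase's −x face.

A is a staircase. B is a chair. The chair is on the floor beside the staircase on its −x side. The gap between the chair and the staircase is 380 mm.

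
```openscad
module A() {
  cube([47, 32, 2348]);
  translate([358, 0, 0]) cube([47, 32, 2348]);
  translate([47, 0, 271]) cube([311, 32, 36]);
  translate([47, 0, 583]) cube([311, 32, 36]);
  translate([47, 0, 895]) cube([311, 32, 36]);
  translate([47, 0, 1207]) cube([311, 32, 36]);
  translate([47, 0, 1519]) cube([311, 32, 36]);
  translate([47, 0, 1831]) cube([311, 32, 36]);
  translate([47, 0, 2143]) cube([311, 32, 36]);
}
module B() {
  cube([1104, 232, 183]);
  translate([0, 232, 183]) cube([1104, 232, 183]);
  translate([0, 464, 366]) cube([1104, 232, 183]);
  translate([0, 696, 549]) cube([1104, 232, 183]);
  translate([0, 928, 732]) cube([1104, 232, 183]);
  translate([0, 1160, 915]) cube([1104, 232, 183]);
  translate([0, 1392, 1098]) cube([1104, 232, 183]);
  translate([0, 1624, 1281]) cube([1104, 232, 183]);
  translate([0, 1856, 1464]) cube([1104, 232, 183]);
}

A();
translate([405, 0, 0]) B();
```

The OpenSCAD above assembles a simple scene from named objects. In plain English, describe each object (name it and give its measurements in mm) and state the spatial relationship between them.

A is a straight ladder. Two 47×32 mm vertical rails, 2348 mm tall, stand 405 mm apart (outside-to-outside) with their front faces coplanar on the −y side. 7 rungs, each 32 mm deep and 36 mm tall, span between the inner faces of the rails, front faces flush with the rails. The lowest rung's underside is at z = 271 mm and rungs are spaced 312 mm apart (underside to underside).

B is a run of 9 identical solid stair steps. Each tread is 1104×232 mm and each step block is 183 mm high. Step 1 rests on the floor; step k is offset from step 1 by (k−1)×232 mm in y and (k−1)×183 mm in z.

The staircase is against the ladder's +x side, with their −y faces flush.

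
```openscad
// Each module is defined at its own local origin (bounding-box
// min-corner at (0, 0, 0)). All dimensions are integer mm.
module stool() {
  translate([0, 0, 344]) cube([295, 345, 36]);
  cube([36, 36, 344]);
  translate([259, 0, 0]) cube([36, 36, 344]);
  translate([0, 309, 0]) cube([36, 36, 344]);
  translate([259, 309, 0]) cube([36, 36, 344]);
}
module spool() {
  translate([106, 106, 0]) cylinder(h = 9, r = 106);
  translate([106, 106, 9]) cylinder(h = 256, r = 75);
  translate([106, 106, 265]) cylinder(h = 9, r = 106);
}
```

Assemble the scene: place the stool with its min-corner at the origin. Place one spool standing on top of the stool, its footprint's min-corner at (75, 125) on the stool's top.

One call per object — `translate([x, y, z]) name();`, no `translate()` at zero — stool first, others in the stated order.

stool();
translate([75, 125, 380]) spool();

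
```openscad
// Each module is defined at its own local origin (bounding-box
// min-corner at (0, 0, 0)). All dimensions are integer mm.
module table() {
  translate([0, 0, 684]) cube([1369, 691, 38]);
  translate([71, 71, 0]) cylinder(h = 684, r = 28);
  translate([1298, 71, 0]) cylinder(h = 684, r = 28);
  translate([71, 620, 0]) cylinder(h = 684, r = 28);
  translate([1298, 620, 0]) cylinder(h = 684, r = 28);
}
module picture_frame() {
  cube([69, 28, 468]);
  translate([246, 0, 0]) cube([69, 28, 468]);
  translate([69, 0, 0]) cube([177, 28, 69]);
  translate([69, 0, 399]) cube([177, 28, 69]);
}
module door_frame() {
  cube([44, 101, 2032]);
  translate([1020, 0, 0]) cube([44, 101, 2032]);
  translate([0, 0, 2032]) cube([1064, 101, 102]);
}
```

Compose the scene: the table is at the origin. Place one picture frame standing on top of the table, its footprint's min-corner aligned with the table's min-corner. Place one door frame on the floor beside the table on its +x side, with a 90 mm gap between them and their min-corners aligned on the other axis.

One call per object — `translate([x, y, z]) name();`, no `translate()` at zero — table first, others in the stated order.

table();
translate([0, 0, 722]) picture_frame();
translate([1459, 0, 0]) door_frame();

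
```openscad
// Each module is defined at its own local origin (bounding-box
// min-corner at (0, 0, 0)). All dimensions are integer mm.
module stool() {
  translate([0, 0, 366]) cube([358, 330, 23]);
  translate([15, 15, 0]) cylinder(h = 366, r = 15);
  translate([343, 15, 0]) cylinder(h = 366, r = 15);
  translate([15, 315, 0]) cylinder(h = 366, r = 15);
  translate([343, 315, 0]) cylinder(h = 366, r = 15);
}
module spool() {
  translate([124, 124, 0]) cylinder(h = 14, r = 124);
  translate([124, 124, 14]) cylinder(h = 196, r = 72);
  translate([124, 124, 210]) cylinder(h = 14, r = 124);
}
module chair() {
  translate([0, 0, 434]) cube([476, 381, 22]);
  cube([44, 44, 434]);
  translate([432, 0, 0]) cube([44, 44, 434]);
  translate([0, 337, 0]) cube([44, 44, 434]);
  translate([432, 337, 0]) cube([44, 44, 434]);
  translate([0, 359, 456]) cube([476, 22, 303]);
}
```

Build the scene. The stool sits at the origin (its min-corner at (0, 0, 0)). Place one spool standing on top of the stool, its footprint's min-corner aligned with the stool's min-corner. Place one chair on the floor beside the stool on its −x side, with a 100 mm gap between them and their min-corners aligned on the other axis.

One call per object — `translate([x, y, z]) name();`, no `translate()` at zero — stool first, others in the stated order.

stool();
translate([0, 0, 389]) spool();
translate([-576, 0, 0]) chair();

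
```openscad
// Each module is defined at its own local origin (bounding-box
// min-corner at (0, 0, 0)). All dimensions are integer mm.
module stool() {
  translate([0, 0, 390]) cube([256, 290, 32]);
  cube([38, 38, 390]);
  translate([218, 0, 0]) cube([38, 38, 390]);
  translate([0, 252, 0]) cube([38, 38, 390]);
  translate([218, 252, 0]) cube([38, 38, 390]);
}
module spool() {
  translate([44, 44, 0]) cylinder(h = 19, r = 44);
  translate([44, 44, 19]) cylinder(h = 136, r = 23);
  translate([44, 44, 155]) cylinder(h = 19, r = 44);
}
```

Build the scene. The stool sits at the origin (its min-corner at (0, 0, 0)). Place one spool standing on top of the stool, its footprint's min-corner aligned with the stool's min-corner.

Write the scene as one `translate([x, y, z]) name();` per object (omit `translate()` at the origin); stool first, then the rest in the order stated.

stool();
translate([0, 0, 422]) spool();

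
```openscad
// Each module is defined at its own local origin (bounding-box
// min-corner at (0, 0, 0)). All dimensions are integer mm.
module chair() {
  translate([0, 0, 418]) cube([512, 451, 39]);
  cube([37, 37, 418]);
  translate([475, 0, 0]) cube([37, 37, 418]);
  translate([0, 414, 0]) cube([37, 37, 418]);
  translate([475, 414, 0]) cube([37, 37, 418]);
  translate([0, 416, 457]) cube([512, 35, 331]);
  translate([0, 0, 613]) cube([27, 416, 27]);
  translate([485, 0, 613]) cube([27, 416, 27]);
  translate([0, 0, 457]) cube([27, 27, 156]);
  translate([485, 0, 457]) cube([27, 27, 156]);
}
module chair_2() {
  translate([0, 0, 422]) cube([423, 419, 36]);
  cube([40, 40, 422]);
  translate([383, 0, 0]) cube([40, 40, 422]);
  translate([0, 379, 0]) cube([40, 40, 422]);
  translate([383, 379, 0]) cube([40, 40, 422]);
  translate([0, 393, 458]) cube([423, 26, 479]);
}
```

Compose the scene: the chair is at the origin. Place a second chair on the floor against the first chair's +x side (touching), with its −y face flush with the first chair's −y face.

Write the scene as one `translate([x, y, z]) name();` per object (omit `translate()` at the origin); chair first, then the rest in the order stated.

chair();
translate([512, 0, 0]) chair_2();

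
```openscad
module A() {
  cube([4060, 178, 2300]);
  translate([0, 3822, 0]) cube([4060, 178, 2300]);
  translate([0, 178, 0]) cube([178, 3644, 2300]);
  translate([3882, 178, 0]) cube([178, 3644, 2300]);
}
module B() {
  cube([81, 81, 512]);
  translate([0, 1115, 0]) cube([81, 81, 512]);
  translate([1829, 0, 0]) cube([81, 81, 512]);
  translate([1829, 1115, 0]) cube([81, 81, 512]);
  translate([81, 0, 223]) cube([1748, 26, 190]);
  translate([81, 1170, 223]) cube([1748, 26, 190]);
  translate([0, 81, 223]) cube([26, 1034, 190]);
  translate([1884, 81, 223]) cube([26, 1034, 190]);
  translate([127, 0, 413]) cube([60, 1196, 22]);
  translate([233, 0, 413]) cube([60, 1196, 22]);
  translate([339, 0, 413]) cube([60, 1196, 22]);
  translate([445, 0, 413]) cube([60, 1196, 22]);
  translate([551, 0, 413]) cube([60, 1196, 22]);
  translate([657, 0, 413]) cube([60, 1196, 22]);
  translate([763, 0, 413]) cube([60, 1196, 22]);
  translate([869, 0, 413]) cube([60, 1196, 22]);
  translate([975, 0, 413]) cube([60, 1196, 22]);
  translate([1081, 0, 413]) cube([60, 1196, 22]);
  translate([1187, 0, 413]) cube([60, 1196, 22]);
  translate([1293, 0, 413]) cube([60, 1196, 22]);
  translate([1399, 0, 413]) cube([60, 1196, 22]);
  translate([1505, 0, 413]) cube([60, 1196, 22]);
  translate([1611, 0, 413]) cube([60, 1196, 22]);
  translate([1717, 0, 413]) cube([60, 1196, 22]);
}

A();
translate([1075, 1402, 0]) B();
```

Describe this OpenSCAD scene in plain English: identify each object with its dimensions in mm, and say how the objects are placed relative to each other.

A is the wall frame of a small rectangular building: four walls, each 2300 mm tall and 178 mm thick, enclosing a footprint 4060 mm (x) by 4000 mm (y) outside-to-outside, with no floor or roof. The front and back walls (the −y and +y sides) span the full width; the two side walls fit between them.

B is a bed frame 1910 mm long (x) by 1196 mm wide (y). Four 81×81 mm corner posts, 512 mm tall, at the corners of the footprint. Four rails of 26 mm thickness and 190 mm height run between adjacent posts with their undersides at z = 223 mm, their outer faces flush with the outside of the frame (the two x-running rails run between the posts' inner faces; the two y-running rails run between the posts' inner faces). 16 slats, each 60 mm wide (x) and 22 mm thick, lie across the top of the two x-running rails, running the full 1196 mm width of the frame in y; the slats are evenly spaced along x between the inner faces of the end posts with equal gaps (rounded down to the nearest mm) at the −x end and between each pair — any rounding remainder accumulates at the +x end.

The bed frame sits inside the house frame, centred.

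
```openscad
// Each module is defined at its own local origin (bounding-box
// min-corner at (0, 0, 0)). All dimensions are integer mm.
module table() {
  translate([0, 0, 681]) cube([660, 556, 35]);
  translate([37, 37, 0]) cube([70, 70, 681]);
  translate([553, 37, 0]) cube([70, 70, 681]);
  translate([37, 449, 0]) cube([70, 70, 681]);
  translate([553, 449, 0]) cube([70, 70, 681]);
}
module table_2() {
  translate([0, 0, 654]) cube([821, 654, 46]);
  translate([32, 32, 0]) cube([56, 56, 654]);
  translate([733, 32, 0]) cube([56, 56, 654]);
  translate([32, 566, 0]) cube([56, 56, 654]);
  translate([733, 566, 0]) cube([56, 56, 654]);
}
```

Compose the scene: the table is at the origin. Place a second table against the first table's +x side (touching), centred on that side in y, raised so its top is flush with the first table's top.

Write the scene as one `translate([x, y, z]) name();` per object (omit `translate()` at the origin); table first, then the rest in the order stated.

table();
translate([660, -49, 16]) table_2();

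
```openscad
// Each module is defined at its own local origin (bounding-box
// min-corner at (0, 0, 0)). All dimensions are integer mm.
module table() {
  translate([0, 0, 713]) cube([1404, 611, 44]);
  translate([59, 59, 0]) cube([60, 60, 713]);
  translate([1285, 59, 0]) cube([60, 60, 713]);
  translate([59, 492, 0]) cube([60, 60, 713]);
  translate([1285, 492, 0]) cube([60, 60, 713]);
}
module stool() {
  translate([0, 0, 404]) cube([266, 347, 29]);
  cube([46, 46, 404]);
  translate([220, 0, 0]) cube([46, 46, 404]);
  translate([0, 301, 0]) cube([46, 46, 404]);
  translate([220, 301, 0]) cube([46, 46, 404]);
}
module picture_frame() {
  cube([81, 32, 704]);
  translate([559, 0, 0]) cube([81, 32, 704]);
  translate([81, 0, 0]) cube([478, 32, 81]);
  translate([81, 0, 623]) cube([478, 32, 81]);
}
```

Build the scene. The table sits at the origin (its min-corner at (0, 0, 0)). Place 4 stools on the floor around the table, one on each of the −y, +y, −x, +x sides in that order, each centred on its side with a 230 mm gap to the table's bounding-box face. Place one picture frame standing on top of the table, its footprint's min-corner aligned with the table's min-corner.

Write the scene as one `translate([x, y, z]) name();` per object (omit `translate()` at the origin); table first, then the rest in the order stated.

table();
translate([569, -577, 0]) stool();
translate([569, 841, 0]) stool();
translate([-496, 132, 0]) stool();
translate([1634, 132, 0]) stool();
translate([0, 0, 757]) picture_frame();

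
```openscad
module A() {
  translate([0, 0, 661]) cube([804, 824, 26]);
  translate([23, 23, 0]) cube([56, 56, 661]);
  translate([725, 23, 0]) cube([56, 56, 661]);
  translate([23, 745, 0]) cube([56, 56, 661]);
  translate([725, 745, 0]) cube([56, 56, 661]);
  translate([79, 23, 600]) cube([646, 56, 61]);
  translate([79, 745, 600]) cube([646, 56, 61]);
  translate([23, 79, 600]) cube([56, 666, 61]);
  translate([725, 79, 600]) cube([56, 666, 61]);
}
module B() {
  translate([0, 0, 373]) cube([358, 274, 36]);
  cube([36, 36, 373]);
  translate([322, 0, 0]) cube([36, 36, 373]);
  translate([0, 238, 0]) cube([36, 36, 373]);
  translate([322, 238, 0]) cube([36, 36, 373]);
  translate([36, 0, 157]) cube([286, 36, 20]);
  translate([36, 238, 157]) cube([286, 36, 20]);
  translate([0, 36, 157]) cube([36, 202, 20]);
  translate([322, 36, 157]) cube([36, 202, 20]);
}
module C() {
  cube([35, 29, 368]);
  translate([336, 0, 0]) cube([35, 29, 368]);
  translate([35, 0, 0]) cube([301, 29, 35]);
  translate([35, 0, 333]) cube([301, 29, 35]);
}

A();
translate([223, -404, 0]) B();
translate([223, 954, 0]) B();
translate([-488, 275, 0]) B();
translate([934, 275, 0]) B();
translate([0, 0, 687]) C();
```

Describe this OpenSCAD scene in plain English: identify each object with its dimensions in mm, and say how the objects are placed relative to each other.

A is a table: top 804 mm (x) × 824 mm (y), 26 mm thick, upper face at z = 687 mm, on four 56×56 mm square legs, each inset 23 mm from the nearest pair of top edges, running from z = 0 to the bottom of the top. Four apron rails, 56 mm thick and 61 mm tall, run between adjacent legs with their top edges flush with the underside of the top and their outer faces flush with the legs' outer faces.

B is a four-legged stool. The seat is a 358×274×36 mm slab whose top surface is at z = 409 mm; four square legs, each 36×36 mm in cross-section, run from the floor (z = 0) to the underside of the seat, each flush with a corner of the seat. Four stretchers, 36 mm wide and 20 mm tall, connect adjacent legs with their undersides at z = 157 mm, each running between the inner faces of the legs it joins and aligned with the legs' outer faces on the other axis.

C is a rectangular picture frame lying in the x–z plane (depth along y). The opening is 301 mm wide (x) by 298 mm tall (z), surrounded by a border 35 mm wide on all four sides. The frame is 29 mm deep and is made of two full-height vertical stiles with two horizontal rails fitted between them.

Four stools sit around the table at the −y, +y, −x, +x sides. The picture frame is on top of the table.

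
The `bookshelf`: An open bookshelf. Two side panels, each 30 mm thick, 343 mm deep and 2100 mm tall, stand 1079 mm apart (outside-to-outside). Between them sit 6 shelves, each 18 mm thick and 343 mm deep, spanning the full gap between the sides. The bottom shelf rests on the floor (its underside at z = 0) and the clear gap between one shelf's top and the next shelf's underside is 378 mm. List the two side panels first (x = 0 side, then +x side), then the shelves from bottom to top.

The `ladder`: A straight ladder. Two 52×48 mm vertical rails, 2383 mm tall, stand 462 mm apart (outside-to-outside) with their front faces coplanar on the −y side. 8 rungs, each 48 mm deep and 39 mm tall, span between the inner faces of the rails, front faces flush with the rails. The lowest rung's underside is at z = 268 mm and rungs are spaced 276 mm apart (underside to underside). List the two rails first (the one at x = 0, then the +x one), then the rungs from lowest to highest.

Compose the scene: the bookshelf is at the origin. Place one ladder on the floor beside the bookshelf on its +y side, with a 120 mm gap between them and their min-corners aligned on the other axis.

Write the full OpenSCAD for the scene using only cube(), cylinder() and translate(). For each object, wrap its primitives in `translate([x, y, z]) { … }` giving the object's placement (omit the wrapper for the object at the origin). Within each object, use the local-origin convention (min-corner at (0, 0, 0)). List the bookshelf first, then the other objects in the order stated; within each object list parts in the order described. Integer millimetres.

cube([30, 343, 2100]);
translate([1049, 0, 0]) cube([30, 343, 2100]);
translate([30, 0, 0]) cube([1019, 343, 18]);
translate([30, 0, 396]) cube([1019, 343, 18]);
translate([30, 0, 792]) cube([1019, 343, 18]);
translate([30, 0, 1188]) cube([1019, 343, 18]);
translate([30, 0, 1584]) cube([1019, 343, 18]);
translate([30, 0, 1980]) cube([1019, 343, 18]);
translate([0, 463, 0]) {
  cube([52, 48, 2383]);
  translate([410, 0, 0]) cube([52, 48, 2383]);
  translate([52, 0, 268]) cube([358, 48, 39]);
  translate([52, 0, 544]) cube([358, 48, 39]);
  translate([52, 0, 820]) cube([358, 48, 39]);
  translate([52, 0, 1096]) cube([358, 48, 39]);
  translate([52, 0, 1372]) cube([358, 48, 39]);
  translate([52, 0, 1648]) cube([358, 48, 39]);
  translate([52, 0, 1924]) cube([358, 48, 39]);
  translate([52, 0, 2200]) cube([358, 48, 39]);
}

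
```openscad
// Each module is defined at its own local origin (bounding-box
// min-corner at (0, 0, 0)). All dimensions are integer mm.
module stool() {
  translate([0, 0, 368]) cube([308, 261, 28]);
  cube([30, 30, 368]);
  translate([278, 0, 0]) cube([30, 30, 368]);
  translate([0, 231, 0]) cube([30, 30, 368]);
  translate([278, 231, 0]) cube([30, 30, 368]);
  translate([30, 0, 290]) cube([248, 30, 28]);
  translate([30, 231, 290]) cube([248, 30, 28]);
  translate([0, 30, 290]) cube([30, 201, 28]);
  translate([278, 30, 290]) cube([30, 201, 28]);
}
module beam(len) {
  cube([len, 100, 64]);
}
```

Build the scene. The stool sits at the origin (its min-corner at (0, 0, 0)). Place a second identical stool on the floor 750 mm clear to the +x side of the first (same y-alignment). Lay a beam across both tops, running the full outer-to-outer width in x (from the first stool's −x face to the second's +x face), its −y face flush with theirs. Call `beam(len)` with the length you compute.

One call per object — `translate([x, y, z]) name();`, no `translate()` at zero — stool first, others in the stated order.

stool();
translate([1058, 0, 0]) stool();
translate([0, 0, 396]) beam(1366);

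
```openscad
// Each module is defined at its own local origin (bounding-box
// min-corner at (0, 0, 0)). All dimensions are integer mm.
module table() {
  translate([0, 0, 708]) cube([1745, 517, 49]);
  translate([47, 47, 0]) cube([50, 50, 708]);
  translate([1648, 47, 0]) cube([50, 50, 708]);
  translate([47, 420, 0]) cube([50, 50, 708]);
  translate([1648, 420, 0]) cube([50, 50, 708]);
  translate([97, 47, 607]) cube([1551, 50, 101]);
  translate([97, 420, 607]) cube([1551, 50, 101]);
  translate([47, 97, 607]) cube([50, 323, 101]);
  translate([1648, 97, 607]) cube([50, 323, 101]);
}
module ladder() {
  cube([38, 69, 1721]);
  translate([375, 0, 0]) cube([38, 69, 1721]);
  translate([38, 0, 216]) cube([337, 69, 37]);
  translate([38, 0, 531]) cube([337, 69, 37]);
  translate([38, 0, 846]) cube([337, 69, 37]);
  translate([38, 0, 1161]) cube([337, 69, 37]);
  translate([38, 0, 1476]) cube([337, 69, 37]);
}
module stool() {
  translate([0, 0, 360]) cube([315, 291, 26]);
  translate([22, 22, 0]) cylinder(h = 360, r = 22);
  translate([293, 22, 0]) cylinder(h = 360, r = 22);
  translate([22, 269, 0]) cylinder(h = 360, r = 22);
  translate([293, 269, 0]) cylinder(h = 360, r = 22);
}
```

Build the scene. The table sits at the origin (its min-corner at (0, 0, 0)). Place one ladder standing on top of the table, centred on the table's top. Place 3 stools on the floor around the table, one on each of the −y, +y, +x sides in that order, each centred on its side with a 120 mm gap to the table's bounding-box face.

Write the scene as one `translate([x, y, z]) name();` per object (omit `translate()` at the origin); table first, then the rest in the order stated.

table();
translate([666, 224, 757]) ladder();
translate([715, -411, 0]) stool();
translate([715, 637, 0]) stool();
translate([1865, 113, 0]) stool();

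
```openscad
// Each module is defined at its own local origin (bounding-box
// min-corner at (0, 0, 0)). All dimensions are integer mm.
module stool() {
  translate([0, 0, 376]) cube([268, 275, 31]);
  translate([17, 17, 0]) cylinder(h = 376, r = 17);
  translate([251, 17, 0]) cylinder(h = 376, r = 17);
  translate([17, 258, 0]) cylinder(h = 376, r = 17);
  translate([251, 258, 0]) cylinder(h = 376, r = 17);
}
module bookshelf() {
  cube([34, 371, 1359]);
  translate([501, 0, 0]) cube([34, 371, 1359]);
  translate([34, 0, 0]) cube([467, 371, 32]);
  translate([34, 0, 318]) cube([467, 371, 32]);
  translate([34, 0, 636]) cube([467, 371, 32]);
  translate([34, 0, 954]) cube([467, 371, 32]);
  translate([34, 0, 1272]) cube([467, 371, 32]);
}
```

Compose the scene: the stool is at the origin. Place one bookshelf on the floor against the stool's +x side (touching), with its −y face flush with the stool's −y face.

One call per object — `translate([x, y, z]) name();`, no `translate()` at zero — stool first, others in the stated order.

stool();
translate([268, 0, 0]) bookshelf();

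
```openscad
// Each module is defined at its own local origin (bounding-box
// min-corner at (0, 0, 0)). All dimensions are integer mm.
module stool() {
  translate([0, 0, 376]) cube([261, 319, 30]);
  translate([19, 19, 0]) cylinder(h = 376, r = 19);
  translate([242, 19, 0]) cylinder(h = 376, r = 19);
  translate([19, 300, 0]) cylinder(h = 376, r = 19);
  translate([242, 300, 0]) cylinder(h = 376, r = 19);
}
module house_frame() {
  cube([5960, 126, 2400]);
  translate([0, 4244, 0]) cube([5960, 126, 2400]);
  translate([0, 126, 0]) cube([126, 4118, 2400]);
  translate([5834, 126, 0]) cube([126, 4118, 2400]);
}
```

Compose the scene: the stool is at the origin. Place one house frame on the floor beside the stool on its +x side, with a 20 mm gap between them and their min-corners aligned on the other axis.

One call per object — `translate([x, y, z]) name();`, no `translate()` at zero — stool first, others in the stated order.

stool();
translate([281, 0, 0]) house_frame();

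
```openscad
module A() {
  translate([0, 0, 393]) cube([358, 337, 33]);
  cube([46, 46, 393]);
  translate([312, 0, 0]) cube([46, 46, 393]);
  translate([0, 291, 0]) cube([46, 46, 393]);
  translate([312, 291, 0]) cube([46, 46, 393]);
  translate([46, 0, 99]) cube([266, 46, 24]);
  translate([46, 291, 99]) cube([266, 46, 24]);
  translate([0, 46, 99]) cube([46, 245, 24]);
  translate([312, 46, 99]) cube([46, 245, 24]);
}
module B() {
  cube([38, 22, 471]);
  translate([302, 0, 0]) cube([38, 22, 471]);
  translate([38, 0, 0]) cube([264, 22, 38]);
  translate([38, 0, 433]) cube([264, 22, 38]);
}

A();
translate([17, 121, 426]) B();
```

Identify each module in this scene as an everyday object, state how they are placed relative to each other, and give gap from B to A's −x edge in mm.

The picture frame's min-x is at 17; the stool's min-x is 0; gap = 17 mm.

A is a stool. B is a picture frame. The picture frame is on top of the stool. The gap from the picture frame to the stool's −x edge is 17 mm.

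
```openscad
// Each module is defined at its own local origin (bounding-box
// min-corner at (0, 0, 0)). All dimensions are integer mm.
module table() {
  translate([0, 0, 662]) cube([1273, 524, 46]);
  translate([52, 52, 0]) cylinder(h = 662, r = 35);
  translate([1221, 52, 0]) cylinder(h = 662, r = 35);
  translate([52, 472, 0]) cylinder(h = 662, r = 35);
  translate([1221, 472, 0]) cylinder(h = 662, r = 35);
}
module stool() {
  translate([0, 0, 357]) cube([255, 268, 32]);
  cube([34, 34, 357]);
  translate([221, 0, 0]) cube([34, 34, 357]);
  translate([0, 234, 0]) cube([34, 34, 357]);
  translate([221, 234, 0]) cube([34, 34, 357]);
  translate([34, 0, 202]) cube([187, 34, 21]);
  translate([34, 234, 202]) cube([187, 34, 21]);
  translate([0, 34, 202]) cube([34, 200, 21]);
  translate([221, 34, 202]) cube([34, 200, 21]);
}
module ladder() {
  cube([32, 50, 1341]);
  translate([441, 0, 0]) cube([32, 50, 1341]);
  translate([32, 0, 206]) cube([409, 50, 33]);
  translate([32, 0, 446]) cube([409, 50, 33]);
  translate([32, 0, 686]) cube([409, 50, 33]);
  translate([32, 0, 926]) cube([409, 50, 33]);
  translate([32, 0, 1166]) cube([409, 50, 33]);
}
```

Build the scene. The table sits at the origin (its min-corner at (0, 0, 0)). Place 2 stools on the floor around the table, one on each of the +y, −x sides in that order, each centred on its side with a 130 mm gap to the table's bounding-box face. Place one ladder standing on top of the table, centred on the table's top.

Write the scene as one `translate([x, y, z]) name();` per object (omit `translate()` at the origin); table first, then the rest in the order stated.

table();
translate([509, 654, 0]) stool();
translate([-385, 128, 0]) stool();
translate([400, 237, 708]) ladder();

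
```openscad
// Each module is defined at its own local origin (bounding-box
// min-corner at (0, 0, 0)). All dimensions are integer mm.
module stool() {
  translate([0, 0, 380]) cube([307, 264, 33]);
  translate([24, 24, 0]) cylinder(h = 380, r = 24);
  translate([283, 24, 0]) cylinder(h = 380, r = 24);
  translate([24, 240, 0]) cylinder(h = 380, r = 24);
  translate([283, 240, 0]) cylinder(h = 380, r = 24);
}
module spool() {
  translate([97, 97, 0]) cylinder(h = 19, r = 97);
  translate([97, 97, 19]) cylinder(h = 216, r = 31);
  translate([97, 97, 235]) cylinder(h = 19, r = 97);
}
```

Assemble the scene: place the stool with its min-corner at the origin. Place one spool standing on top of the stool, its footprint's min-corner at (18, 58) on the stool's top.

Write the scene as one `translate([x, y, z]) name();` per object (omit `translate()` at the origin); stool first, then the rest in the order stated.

stool();
translate([18, 58, 413]) spool();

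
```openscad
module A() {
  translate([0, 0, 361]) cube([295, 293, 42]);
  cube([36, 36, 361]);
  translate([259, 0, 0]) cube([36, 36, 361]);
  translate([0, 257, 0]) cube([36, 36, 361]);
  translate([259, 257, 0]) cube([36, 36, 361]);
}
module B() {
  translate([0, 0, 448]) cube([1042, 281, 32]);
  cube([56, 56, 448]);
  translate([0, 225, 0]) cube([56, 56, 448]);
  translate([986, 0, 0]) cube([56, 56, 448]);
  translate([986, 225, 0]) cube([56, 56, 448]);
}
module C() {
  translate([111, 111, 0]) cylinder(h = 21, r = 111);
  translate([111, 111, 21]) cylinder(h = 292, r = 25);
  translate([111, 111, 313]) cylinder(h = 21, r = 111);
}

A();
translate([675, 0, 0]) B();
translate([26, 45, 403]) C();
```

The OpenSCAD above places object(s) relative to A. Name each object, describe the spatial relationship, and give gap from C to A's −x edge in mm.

The spool's min-x is at 26; the stool's min-x is 0; gap = 26 mm.

A is a stool. B is a bench. C is a spool. The bench is on the floor beside the stool on its +x side. The spool is on top of the stool. The gap from the spool to the stool's −x edge is 26 mm.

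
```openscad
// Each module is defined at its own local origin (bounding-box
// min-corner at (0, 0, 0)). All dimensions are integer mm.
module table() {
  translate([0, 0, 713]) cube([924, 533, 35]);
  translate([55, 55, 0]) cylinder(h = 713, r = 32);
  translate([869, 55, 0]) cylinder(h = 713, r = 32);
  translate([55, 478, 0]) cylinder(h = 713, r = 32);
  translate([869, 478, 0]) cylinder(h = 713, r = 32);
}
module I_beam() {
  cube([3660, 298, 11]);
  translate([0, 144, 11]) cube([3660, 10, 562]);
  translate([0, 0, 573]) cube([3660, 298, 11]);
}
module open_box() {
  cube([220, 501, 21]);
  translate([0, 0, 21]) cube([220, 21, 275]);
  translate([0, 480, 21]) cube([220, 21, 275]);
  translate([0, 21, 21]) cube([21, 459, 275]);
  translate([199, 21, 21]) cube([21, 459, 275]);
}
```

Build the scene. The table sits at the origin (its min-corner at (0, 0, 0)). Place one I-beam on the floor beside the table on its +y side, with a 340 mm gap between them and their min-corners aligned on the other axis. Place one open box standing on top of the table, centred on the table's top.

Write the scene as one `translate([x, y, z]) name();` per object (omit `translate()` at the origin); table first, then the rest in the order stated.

table();
translate([0, 873, 0]) I_beam();
translate([352, 16, 748]) open_box();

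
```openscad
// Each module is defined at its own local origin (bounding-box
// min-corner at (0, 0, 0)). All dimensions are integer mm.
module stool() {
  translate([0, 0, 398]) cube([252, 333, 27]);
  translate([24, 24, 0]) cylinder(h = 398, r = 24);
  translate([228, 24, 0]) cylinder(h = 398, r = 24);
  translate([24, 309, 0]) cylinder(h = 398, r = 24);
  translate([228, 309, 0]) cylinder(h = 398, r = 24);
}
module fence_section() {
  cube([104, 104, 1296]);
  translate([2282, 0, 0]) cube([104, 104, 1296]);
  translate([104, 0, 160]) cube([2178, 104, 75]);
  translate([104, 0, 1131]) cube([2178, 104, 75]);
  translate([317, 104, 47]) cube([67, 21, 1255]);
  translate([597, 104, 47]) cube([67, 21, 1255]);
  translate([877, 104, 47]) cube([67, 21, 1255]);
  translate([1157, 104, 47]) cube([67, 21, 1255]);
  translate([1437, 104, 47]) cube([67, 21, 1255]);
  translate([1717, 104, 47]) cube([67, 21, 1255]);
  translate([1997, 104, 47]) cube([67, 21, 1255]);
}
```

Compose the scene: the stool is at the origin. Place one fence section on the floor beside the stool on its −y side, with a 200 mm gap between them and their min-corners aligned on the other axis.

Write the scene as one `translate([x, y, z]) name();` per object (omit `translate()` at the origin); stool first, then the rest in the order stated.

stool();
translate([0, -325, 0]) fence_section();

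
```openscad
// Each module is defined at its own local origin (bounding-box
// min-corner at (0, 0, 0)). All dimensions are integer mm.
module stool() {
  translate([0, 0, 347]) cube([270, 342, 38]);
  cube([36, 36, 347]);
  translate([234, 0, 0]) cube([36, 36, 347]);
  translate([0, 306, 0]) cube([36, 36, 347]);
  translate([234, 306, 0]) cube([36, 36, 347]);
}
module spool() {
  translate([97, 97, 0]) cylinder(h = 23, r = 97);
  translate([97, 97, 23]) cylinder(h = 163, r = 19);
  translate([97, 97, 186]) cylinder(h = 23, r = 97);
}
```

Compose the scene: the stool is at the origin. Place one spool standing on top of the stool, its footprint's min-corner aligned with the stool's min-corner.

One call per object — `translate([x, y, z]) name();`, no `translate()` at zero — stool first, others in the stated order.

stool();
translate([0, 0, 385]) spool();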